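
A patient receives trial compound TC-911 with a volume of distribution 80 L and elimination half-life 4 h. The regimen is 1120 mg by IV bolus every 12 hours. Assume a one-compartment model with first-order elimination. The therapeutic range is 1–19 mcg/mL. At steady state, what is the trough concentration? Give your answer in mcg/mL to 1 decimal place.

The dosing interval is 3 half-lives, so f = 2^(−3) = 0.125.
Accumulation ratio R = 1/(1 − f) = 1/0.875 = 8/7.
Single-dose peak C₀ = D/Vd = 1120/80 = 14 mcg/mL.
Steady-state peak Cmax,ss = C₀·R = 14 × 8/7 ≈ 16.000 mcg/mL.
Steady-state trough Cmin,ss = Cmax,ss·f ≈ 16.000 × 0.125 ≈ 2.000 mcg/mL.
Trough 2.0 mcg/mL vs MEC 1 mcg/mL: adequate.

2.0 mcg/mL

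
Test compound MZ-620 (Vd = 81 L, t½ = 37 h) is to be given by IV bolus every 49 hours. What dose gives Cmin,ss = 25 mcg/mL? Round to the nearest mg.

τ/t½ = 49/37 ≈ 1.3243, so f = (1/2)^(49/37) ≈ 0.399336.
Cmin,ss = (D/Vd)·f/(1−f), so D = Cmin,ss·Vd·(1−f)/f.
D = 25 × 81 × (1−f)/f ≈ 25 × 81 × 1.50416 ≈ 3045.92 mg.

3046 mg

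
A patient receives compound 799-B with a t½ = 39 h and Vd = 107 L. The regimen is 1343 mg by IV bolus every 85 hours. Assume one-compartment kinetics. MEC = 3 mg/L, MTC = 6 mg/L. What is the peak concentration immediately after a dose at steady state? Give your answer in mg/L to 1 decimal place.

16.1 mg/L

Over one 85-h interval, 85/39 ≈ 2.1795 half-lives elapse, leaving f ≈ 0.2208 of each dose.
At steady state, accumulation factor R = 1/(1 − e^(−kτ)) ≈ 1.2834.
Single-dose peak C₀ = D/Vd = 1343/107 ≈ 12.551 mg/L.
Steady-state peak Cmax,ss = C₀·R ≈ 12.551 × 1.2834 ≈ 16.108 mg/L.
Peak 16.1 mg/L vs MTC 6 mg/L: exceeds toxic threshold.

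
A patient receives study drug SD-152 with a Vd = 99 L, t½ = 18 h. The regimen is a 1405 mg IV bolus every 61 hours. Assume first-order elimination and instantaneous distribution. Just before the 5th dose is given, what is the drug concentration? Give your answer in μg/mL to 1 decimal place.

1.5 μg/mL

f = (1/2)^(τ/t½) = (1/2)^(61/18) ≈ 0.0955.
C₀ = D/Vd = 1405/99 ≈ 14.192 μg/mL.
Before the 5th dose, 4 doses have been given. Superposition: Cmin = C₀·(f + f² + … + f^4).
≈ 14.192 × (0.0955 + 0.0091 + 0.0009 + 0.0001) ≈ 14.192 × 0.1056 ≈ 1.499 μg/mL.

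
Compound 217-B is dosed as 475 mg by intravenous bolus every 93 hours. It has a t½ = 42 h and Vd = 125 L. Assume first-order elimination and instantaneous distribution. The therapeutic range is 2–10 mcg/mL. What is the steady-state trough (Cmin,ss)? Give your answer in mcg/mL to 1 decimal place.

k = ln2/t½ = ln2/42 ≈ 0.016504 h⁻¹; fraction remaining f = e^(−kτ) = e^(−0.016504×93) ≈ 0.2155.
At steady state, accumulation factor R = 1/(1 − e^(−kτ)) ≈ 1.2747.
Each bolus raises the concentration by D/Vd = 475/125 ≈ 3.800 mcg/mL.
Steady-state peak Cmax,ss = C₀·R ≈ 3.800 × 1.2747 ≈ 4.844 mcg/mL.
Steady-state trough Cmin,ss = Cmax,ss·f ≈ 4.844 × 0.2155 ≈ 1.044 mcg/mL.
Trough 1.0 mcg/mL vs MEC 2 mcg/mL: subtherapeutic.

1.0 mcg/mL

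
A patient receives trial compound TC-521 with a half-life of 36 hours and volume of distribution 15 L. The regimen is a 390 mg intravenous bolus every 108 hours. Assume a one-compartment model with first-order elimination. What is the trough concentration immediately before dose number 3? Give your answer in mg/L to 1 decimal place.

3.7 mg/L

f = (1/2)^(τ/t½) = (1/2)^(108/36) ≈ 0.1250.
C₀ = D/Vd = 390/15 ≈ 26.000 mg/L.
Before the 3rd dose, 2 doses have been given. Superposition: Cmin = C₀·(f + f²).
≈ 26.000 × (0.1250 + 0.0156) ≈ 26.000 × 0.1406 ≈ 3.656 mg/L.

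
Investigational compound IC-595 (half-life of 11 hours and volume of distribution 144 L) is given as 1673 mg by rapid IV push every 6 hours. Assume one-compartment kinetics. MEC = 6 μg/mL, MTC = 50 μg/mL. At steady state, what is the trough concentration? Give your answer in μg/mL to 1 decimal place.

25.3 μg/mL

Over one 6-h interval, 6/11 ≈ 0.54545 half-lives elapse, leaving f ≈ 0.6852 of each dose.
At steady state, accumulation factor R = 1/(1 − e^(−kτ)) ≈ 3.1766.
Each bolus raises the concentration by D/Vd = 1673/144 ≈ 11.618 μg/mL.
Cmax,ss = C₀/(1 − f) ≈ 11.618/0.3148 ≈ 36.906 μg/mL.
Steady-state trough Cmin,ss = Cmax,ss·f ≈ 36.906 × 0.6852 ≈ 25.288 μg/mL.
Trough 25.3 μg/mL vs MEC 6 μg/mL: adequate.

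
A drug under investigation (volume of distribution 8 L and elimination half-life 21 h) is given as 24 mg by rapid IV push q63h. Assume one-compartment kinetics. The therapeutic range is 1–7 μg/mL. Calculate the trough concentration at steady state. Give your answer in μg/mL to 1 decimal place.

The dosing interval is 3 half-lives, so f = 2^(−3) = 0.125.
Accumulation ratio R = 1/(1 − f) = 1/0.875 = 8/7.
Single-dose peak C₀ = D/Vd = 24/8 = 3 μg/mL.
Steady-state peak Cmax,ss = C₀·R = 3 × 8/7 ≈ 3.429 μg/mL.
Steady-state trough Cmin,ss = Cmax,ss·f ≈ 3.429 × 0.125 ≈ 0.429 μg/mL.
Trough 0.4 μg/mL vs MEC 1 μg/mL: subtherapeutic.

0.4 μg/mL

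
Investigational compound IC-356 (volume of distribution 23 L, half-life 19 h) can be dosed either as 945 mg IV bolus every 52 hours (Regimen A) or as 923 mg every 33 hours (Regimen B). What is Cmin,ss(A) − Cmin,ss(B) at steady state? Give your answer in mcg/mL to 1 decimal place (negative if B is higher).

-9.9 mcg/mL

Regimen A: f = (1/2)^(52/19) ≈ 0.1500; Cmin,ss = (945/23)·f/(1−f) ≈ 7.251 mcg/mL.
Regimen B: f = (1/2)^(33/19) ≈ 0.3000; Cmin,ss = (923/23)·f/(1−f) ≈ 17.199 mcg/mL.
Difference ≈ 7.251 − 17.199 ≈ -9.948 mcg/mL.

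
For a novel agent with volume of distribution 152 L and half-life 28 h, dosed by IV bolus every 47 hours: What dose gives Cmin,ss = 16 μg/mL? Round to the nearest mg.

τ/t½ = 47/28 ≈ 1.6786, so f = (1/2)^(47/28) ≈ 0.312392.
Cmin,ss = (D/Vd)·f/(1−f), so D = Cmin,ss·Vd·(1−f)/f.
D = 16 × 152 × (1−f)/f ≈ 16 × 152 × 2.20111 ≈ 5353.10 mg.

5353 mg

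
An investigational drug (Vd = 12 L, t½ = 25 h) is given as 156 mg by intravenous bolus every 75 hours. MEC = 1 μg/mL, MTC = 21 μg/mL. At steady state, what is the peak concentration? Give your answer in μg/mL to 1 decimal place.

14.9 μg/mL

The dosing interval is 3 half-lives, so f = 2^(−3) = 0.125.
At steady state, R = 1/(1 − 0.125) = 8/7.
Single-dose peak C₀ = D/Vd = 156/12 = 13 μg/mL.
Steady-state peak Cmax,ss = C₀·R = 13 × 8/7 ≈ 14.857 μg/mL.
Peak 14.9 μg/mL vs MTC 21 μg/mL: below toxic threshold.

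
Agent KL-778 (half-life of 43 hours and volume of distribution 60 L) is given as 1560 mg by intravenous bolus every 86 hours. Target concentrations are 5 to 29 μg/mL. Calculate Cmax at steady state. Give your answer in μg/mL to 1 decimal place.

34.7 μg/mL

τ = 86 h = 2 half-lives, so f = (1/2)^2 = 0.25.
Accumulation ratio R = 1/(1 − f) = 1/0.75 = 4/3.
Single-dose peak C₀ = D/Vd = 1560/60 = 26 μg/mL.
Steady-state peak Cmax,ss = C₀·R = 26 × 4/3 ≈ 34.667 μg/mL.
Peak 34.7 μg/mL vs MTC 29 μg/mL: exceeds toxic threshold.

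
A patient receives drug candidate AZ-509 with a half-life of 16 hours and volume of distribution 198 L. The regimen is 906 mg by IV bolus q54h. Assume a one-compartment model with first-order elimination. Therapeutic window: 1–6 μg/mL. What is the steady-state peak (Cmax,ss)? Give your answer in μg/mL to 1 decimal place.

Over one 54-h interval, 54/16 ≈ 3.375 half-lives elapse, leaving f ≈ 0.0964 of each dose.
Accumulation ratio R = 1/(1 − f) ≈ 1/0.9036 ≈ 1.1067.
Each bolus raises the concentration by D/Vd = 906/198 ≈ 4.576 μg/mL.
Steady-state peak Cmax,ss = C₀·R ≈ 4.576 × 1.1067 ≈ 5.064 μg/mL.
Peak 5.1 μg/mL vs MTC 6 μg/mL: below toxic threshold.

5.1 μg/mL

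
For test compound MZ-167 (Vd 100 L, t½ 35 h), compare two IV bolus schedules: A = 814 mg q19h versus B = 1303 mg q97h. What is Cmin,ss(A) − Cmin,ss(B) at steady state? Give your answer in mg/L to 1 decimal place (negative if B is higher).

Regimen A: f = (1/2)^(19/35) ≈ 0.6864; Cmin,ss = (814/100)·f/(1−f) ≈ 17.817 mg/L.
Regimen B: f = (1/2)^(97/35) ≈ 0.1465; Cmin,ss = (1303/100)·f/(1−f) ≈ 2.237 mg/L.
Difference ≈ 17.817 − 2.237 ≈ 15.580 mg/L.

15.6 mg/L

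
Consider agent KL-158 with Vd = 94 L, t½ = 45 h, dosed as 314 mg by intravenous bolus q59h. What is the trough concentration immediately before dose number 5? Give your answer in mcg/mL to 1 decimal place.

f = (1/2)^(τ/t½) = (1/2)^(59/45) ≈ 0.4030.
C₀ = D/Vd = 314/94 ≈ 3.340 mcg/mL.
Before the 5th dose, 4 doses have been given. Superposition: Cmin = C₀·(f + f² + … + f^4).
≈ 3.340 × (0.4030 + 0.1624 + 0.0655 + 0.0264) ≈ 3.340 × 0.6573 ≈ 2.195 mcg/mL.

2.2 mcg/mL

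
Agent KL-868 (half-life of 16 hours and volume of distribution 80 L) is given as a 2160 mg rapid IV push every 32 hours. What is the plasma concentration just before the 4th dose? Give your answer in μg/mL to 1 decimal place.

8.9 μg/mL

f = (1/2)^(τ/t½) = (1/2)^(32/16) ≈ 0.2500.
C₀ = D/Vd = 2160/80 ≈ 27.000 μg/mL.
Before the 4th dose, 3 doses have been given. Superposition: Cmin = C₀·(f + f² + … + f^3).
≈ 27.000 × (0.2500 + 0.0625 + 0.0156) ≈ 27.000 × 0.3281 ≈ 8.859 μg/mL.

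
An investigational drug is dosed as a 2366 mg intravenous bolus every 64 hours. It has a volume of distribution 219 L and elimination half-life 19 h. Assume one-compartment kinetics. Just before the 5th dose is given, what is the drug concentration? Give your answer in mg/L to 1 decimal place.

f = (1/2)^(τ/t½) = (1/2)^(64/19) ≈ 0.0968.
C₀ = D/Vd = 2366/219 ≈ 10.804 mg/L.
Before the 5th dose, 4 doses have been given. Superposition: Cmin = C₀·(f + f² + … + f^4).
≈ 10.804 × (0.0968 + 0.0094 + 0.0009 + 0.0001) ≈ 10.804 × 0.1072 ≈ 1.158 mg/L.

1.2 mg/L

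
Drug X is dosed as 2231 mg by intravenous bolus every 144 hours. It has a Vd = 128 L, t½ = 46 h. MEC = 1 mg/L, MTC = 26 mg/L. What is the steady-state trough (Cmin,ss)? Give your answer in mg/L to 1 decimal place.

Over one 144-h interval, 144/46 ≈ 3.1304 half-lives elapse, leaving f ≈ 0.1142 of each dose.
Accumulation ratio R = 1/(1 − f) ≈ 1/0.8858 ≈ 1.1289.
Each bolus raises the concentration by D/Vd = 2231/128 ≈ 17.430 mg/L.
Steady-state peak Cmax,ss = C₀·R ≈ 17.430 × 1.1289 ≈ 19.677 mg/L.
One interval later, Cmin,ss = Cmax,ss·e^(−kτ) ≈ 19.677 × 0.1142 ≈ 2.247 mg/L.
Trough 2.2 mg/L vs MEC 1 mg/L: adequate.

2.2 mg/L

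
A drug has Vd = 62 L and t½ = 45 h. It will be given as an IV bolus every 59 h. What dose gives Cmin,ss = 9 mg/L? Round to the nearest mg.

τ/t½ = 59/45 ≈ 1.3111, so f = (1/2)^(59/45) ≈ 0.403010.
Cmin,ss = (D/Vd)·f/(1−f), so D = Cmin,ss·Vd·(1−f)/f.
D = 9 × 62 × (1−f)/f ≈ 9 × 62 × 1.48133 ≈ 826.58 mg.

827 mg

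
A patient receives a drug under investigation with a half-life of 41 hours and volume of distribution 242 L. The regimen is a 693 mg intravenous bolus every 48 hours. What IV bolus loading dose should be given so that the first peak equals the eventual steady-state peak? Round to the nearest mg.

1247 mg

f = (1/2)^(48/41) ≈ 0.444196; accumulation ratio R = 1/(1−f) ≈ 1.79920.
Loading dose to hit Cmax,ss on first dose: D_load = D_maint·R ≈ 693 × 1.79920 ≈ 1246.85 mg.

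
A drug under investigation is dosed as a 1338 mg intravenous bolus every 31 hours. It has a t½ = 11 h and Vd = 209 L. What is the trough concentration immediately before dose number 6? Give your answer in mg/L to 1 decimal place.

f = (1/2)^(τ/t½) = (1/2)^(31/11) ≈ 0.1418.
C₀ = D/Vd = 1338/209 ≈ 6.402 mg/L.
Before the 6th dose, 5 doses have been given. Superposition: Cmin = C₀·(f + f² + … + f^5).
≈ 6.402 × (0.1418 + 0.0201 + 0.0029 + 0.0004 + 0.0001) ≈ 6.402 × 0.1653 ≈ 1.058 mg/L.

1.1 mg/L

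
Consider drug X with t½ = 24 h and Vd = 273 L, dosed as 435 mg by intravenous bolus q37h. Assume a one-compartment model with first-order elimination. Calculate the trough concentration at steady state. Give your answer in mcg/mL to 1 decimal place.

τ/t½ = 37/24 ≈ 1.5417, so fraction remaining f = (1/2)^(37/24) ≈ 0.3435.
Accumulation ratio R = 1/(1 − f) ≈ 1/0.6565 ≈ 1.5232.
Single-dose peak C₀ = D/Vd = 435/273 ≈ 1.593 mcg/mL.
Cmax,ss = C₀/(1 − f) ≈ 1.593/0.6565 ≈ 2.427 mcg/mL.
Steady-state trough Cmin,ss = Cmax,ss·f ≈ 2.427 × 0.3435 ≈ 0.834 mcg/mL.

0.8 mcg/mL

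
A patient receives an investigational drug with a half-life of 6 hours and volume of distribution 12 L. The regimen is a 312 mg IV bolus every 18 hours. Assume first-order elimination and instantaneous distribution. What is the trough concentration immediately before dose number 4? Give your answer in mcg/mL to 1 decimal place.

f = (1/2)^(τ/t½) = (1/2)^(18/6) ≈ 0.1250.
C₀ = D/Vd = 312/12 ≈ 26.000 mcg/mL.
Before the 4th dose, 3 doses have been given. Superposition: Cmin = C₀·(f + f² + … + f^3).
≈ 26.000 × (0.1250 + 0.0156 + 0.0020) ≈ 26.000 × 0.1426 ≈ 3.708 mcg/mL.

3.7 mcg/mL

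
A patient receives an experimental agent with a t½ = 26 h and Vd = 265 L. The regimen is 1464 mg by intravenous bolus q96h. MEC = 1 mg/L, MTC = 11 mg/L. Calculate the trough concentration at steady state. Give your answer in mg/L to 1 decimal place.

0.5 mg/L

τ/t½ = 96/26 ≈ 3.6923, so fraction remaining f = (1/2)^(96/26) ≈ 0.0774.
Each bolus raises the concentration by D/Vd = 1464/265 ≈ 5.525 mg/L.
Steady-state trough Cmin,ss = C₀·f/(1−f) ≈ 5.525 × 0.0774/0.9226 ≈ 0.464 mg/L.
Trough 0.5 mg/L vs MEC 1 mg/L: subtherapeutic.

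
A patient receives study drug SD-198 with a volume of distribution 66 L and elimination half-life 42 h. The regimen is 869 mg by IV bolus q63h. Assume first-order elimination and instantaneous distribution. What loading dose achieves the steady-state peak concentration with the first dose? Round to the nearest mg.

f = (1/2)^(63/42) ≈ 0.353553; accumulation ratio R = 1/(1−f) ≈ 1.54692.
Loading dose to hit Cmax,ss on first dose: D_load = D_maint·R ≈ 869 × 1.54692 ≈ 1344.27 mg.

1344 mg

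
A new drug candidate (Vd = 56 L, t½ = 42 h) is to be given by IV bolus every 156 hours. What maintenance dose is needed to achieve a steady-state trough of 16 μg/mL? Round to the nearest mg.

10864 mg

τ/t½ = 156/42 ≈ 3.7143, so f = (1/2)^(156/42) ≈ 0.076188.
Cmin,ss = (D/Vd)·f/(1−f), so D = Cmin,ss·Vd·(1−f)/f.
D = 16 × 56 × (1−f)/f ≈ 16 × 56 × 12.12543 ≈ 10864.39 mg.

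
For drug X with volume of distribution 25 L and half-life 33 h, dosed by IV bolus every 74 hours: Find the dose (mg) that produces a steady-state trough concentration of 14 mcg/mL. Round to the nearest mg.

τ/t½ = 74/33 ≈ 2.2424, so f = (1/2)^(74/33) ≈ 0.211331.
Cmin,ss = (D/Vd)·f/(1−f), so D = Cmin,ss·Vd·(1−f)/f.
D = 14 × 25 × (1−f)/f ≈ 14 × 25 × 3.73191 ≈ 1306.17 mg.

1306 mg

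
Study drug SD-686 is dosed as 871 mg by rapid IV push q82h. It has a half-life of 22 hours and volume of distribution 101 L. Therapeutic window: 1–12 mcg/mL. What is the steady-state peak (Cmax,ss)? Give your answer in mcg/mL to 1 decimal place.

9.3 mcg/mL

τ/t½ = 82/22 ≈ 3.7273, so fraction remaining f = (1/2)^(82/22) ≈ 0.0755.
Accumulation ratio R = 1/(1 − f) ≈ 1/0.9245 ≈ 1.0817.
Each bolus raises the concentration by D/Vd = 871/101 ≈ 8.624 mcg/mL.
Steady-state peak Cmax,ss = C₀·R ≈ 8.624 × 1.0817 ≈ 9.329 mcg/mL.
Peak 9.3 mcg/mL vs MTC 12 mcg/mL: below toxic threshold.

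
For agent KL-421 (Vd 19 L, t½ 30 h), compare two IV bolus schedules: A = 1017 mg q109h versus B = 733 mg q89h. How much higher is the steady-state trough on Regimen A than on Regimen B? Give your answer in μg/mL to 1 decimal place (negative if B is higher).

Regimen A: f = (1/2)^(109/30) ≈ 0.0806; Cmin,ss = (1017/19)·f/(1−f) ≈ 4.692 μg/mL.
Regimen B: f = (1/2)^(89/30) ≈ 0.1279; Cmin,ss = (733/19)·f/(1−f) ≈ 5.658 μg/mL.
Difference ≈ 4.692 − 5.658 ≈ -0.966 μg/mL.

-1.0 μg/mL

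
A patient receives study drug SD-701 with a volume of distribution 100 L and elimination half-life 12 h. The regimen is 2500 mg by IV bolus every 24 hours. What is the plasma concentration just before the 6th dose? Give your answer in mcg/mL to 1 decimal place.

f = (1/2)^(τ/t½) = (1/2)^(24/12) ≈ 0.2500.
C₀ = D/Vd = 2500/100 ≈ 25.000 mcg/mL.
Before the 6th dose, 5 doses have been given. Superposition: Cmin = C₀·(f + f² + … + f^5).
≈ 25.000 × (0.2500 + 0.0625 + 0.0156 + 0.0039 + 0.0010) ≈ 25.000 × 0.3330 ≈ 8.325 mcg/mL.

8.3 mcg/mL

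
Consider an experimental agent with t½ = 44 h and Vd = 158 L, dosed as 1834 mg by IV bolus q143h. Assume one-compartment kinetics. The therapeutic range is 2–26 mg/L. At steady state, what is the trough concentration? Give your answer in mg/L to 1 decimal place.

k = ln2/t½ = ln2/44 ≈ 0.015753 h⁻¹; fraction remaining f = e^(−kτ) = e^(−0.015753×143) ≈ 0.1051.
At steady state, accumulation factor R = 1/(1 − e^(−kτ)) ≈ 1.1174.
Each bolus raises the concentration by D/Vd = 1834/158 ≈ 11.608 mg/L.
Cmax,ss = C₀/(1 − f) ≈ 11.608/0.8949 ≈ 12.971 mg/L.
One interval later, Cmin,ss = Cmax,ss·e^(−kτ) ≈ 12.971 × 0.1051 ≈ 1.363 mg/L.
Trough 1.4 mg/L vs MEC 2 mg/L: subtherapeutic.

1.4 mg/L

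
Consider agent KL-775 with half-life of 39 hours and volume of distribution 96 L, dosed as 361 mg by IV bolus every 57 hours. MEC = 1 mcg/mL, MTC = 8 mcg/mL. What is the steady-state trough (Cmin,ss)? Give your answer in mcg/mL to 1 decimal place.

2.1 mcg/mL

τ/t½ = 57/39 ≈ 1.4615, so fraction remaining f = (1/2)^(57/39) ≈ 0.3631.
At steady state, accumulation factor R = 1/(1 − e^(−kτ)) ≈ 1.5701.
Single-dose peak C₀ = D/Vd = 361/96 ≈ 3.760 mcg/mL.
Cmax,ss = C₀/(1 − f) ≈ 3.760/0.6369 ≈ 5.904 mcg/mL.
One interval later, Cmin,ss = Cmax,ss·e^(−kτ) ≈ 5.904 × 0.3631 ≈ 2.144 mcg/mL.
Trough 2.1 mcg/mL vs MEC 1 mcg/mL: adequate.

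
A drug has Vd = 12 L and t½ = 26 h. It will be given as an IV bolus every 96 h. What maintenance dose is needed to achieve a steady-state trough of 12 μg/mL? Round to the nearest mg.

τ/t½ = 96/26 ≈ 3.6923, so f = (1/2)^(96/26) ≈ 0.077358.
Cmin,ss = (D/Vd)·f/(1−f), so D = Cmin,ss·Vd·(1−f)/f.
D = 12 × 12 × (1−f)/f ≈ 12 × 12 × 11.92691 ≈ 1717.48 mg.

1717 mg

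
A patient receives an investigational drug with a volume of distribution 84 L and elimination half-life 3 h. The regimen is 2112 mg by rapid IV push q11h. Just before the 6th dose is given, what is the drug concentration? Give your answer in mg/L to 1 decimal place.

f = (1/2)^(τ/t½) = (1/2)^(11/3) ≈ 0.0787.
C₀ = D/Vd = 2112/84 ≈ 25.143 mg/L.
Before the 6th dose, 5 doses have been given. Superposition: Cmin = C₀·(f + f² + … + f^5).
≈ 25.143 × (0.0787 + 0.0062 + 0.0005 + 0.0000 + 0.0000) ≈ 25.143 × 0.0854 ≈ 2.147 mg/L.

2.1 mg/L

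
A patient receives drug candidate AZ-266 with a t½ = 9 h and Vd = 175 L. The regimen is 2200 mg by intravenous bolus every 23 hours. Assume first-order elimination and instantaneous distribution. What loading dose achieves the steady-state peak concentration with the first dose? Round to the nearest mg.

2651 mg

f = (1/2)^(23/9) ≈ 0.170099; accumulation ratio R = 1/(1−f) ≈ 1.20496.
Loading dose to hit Cmax,ss on first dose: D_load = D_maint·R ≈ 2200 × 1.20496 ≈ 2650.91 mg.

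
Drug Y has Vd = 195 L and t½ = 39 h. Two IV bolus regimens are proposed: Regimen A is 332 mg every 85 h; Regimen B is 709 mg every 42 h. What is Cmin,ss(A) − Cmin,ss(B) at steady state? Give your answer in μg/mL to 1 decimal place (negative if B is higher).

-2.8 μg/mL

Regimen A: f = (1/2)^(85/39) ≈ 0.2208; Cmin,ss = (332/195)·f/(1−f) ≈ 0.482 μg/mL.
Regimen B: f = (1/2)^(42/39) ≈ 0.4740; Cmin,ss = (709/195)·f/(1−f) ≈ 3.276 μg/mL.
Difference ≈ 0.482 − 3.276 ≈ -2.794 μg/mL.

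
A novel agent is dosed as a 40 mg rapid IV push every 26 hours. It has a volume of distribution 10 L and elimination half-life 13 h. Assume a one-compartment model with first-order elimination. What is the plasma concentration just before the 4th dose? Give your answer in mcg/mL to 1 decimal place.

f = (1/2)^(τ/t½) = (1/2)^(26/13) ≈ 0.2500.
C₀ = D/Vd = 40/10 ≈ 4.000 mcg/mL.
Before the 4th dose, 3 doses have been given. Superposition: Cmin = C₀·(f + f² + … + f^3).
≈ 4.000 × (0.2500 + 0.0625 + 0.0156) ≈ 4.000 × 0.3281 ≈ 1.312 mcg/mL.

1.3 mcg/mL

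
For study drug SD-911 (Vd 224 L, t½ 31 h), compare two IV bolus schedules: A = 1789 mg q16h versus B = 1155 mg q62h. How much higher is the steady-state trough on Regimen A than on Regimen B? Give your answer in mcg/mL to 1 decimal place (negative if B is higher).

Regimen A: f = (1/2)^(16/31) ≈ 0.6992; Cmin,ss = (1789/224)·f/(1−f) ≈ 18.565 mcg/mL.
Regimen B: f = (1/2)^(62/31) ≈ 0.2500; Cmin,ss = (1155/224)·f/(1−f) ≈ 1.719 mcg/mL.
Difference ≈ 18.565 − 1.719 ≈ 16.846 mcg/mL.

16.8 mcg/mL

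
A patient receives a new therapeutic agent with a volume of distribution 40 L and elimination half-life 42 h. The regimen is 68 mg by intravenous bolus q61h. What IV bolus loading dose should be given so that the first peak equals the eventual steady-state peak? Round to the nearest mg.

f = (1/2)^(61/42) ≈ 0.365418; accumulation ratio R = 1/(1−f) ≈ 1.57584.
Loading dose to hit Cmax,ss on first dose: D_load = D_maint·R ≈ 68 × 1.57584 ≈ 107.16 mg.

107 mg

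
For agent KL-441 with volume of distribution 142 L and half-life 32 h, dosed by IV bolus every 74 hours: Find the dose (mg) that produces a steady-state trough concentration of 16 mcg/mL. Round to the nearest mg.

9014 mg

τ/t½ = 74/32 ≈ 2.3125, so f = (1/2)^(74/32) ≈ 0.201311.
Cmin,ss = (D/Vd)·f/(1−f), so D = Cmin,ss·Vd·(1−f)/f.
D = 16 × 142 × (1−f)/f ≈ 16 × 142 × 3.96744 ≈ 9014.02 mg.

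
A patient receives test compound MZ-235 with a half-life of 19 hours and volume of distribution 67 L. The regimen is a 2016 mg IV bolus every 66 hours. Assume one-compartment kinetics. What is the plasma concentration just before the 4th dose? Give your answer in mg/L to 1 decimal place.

3.0 mg/L

f = (1/2)^(τ/t½) = (1/2)^(66/19) ≈ 0.0900.
C₀ = D/Vd = 2016/67 ≈ 30.090 mg/L.
Before the 4th dose, 3 doses have been given. Superposition: Cmin = C₀·(f + f² + … + f^3).
≈ 30.090 × (0.0900 + 0.0081 + 0.0007) ≈ 30.090 × 0.0988 ≈ 2.973 mg/L.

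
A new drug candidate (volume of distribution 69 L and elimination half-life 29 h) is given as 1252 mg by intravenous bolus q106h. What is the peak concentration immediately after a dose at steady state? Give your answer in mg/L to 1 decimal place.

19.7 mg/L

k = ln2/t½ = ln2/29 ≈ 0.023902 h⁻¹; fraction remaining f = e^(−kτ) = e^(−0.023902×106) ≈ 0.0794.
At steady state, accumulation factor R = 1/(1 − e^(−kτ)) ≈ 1.0862.
Single-dose peak C₀ = D/Vd = 1252/69 ≈ 18.145 mg/L.
Steady-state peak Cmax,ss = C₀·R ≈ 18.145 × 1.0862 ≈ 19.709 mg/L.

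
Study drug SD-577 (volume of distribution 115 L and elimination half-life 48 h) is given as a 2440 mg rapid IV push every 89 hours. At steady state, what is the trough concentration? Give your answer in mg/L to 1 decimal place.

τ/t½ = 89/48 ≈ 1.8542, so fraction remaining f = (1/2)^(89/48) ≈ 0.2766.
At steady state, accumulation factor R = 1/(1 − e^(−kτ)) ≈ 1.3824.
Each bolus raises the concentration by D/Vd = 2440/115 ≈ 21.217 mg/L.
Cmax,ss = C₀/(1 − f) ≈ 21.217/0.7234 ≈ 29.330 mg/L.
Steady-state trough Cmin,ss = Cmax,ss·f ≈ 29.330 × 0.2766 ≈ 8.113 mg/L.

8.1 mg/L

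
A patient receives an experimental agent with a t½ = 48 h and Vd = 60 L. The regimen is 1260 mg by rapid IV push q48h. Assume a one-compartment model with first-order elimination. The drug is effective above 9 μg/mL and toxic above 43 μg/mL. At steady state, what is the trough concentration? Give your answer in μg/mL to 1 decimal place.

21.0 μg/mL

The dosing interval is 1 half-life, so f = 2^(−1) = 0.5.
At steady state, R = 1/(1 − 0.5) = 2/1.
Single-dose peak C₀ = D/Vd = 1260/60 = 21 μg/mL.
Steady-state peak Cmax,ss = C₀·R = 21 × 2/1 ≈ 42.000 μg/mL.
Steady-state trough Cmin,ss = Cmax,ss·f ≈ 42.000 × 0.5 ≈ 21.000 μg/mL.
Trough 21.0 μg/mL vs MEC 9 μg/mL: adequate.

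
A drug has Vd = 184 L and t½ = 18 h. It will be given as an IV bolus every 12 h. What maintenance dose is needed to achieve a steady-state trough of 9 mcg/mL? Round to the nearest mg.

973 mg

τ/t½ = 12/18 ≈ 0.66667, so f = (1/2)^(12/18) ≈ 0.629961.
Cmin,ss = (D/Vd)·f/(1−f), so D = Cmin,ss·Vd·(1−f)/f.
D = 9 × 184 × (1−f)/f ≈ 9 × 184 × 0.58740 ≈ 972.73 mg.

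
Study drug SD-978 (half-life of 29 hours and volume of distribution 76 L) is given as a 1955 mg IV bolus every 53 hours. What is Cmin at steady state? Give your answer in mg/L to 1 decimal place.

10.1 mg/L

Over one 53-h interval, 53/29 ≈ 1.8276 half-lives elapse, leaving f ≈ 0.2817 of each dose.
Accumulation ratio R = 1/(1 − f) ≈ 1/0.7183 ≈ 1.3922.
Each bolus raises the concentration by D/Vd = 1955/76 ≈ 25.724 mg/L.
Steady-state peak Cmax,ss = C₀·R ≈ 25.724 × 1.3922 ≈ 35.813 mg/L.
Steady-state trough Cmin,ss = Cmax,ss·f ≈ 35.813 × 0.2817 ≈ 10.089 mg/L.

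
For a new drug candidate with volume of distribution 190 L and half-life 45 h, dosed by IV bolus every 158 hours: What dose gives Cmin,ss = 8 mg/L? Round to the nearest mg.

15810 mg

τ/t½ = 158/45 ≈ 3.5111, so f = (1/2)^(158/45) ≈ 0.087710.
Cmin,ss = (D/Vd)·f/(1−f), so D = Cmin,ss·Vd·(1−f)/f.
D = 8 × 190 × (1−f)/f ≈ 8 × 190 × 10.40121 ≈ 15809.84 mg.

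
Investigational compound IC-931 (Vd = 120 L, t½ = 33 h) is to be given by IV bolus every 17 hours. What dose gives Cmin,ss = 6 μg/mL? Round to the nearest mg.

309 mg

τ/t½ = 17/33 ≈ 0.51515, so f = (1/2)^(17/33) ≈ 0.699719.
Cmin,ss = (D/Vd)·f/(1−f), so D = Cmin,ss·Vd·(1−f)/f.
D = 6 × 120 × (1−f)/f ≈ 6 × 120 × 0.42915 ≈ 308.99 mg.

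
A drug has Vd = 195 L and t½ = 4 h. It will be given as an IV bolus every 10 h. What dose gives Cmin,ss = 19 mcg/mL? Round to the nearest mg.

17254 mg

τ/t½ = 10/4 ≈ 2.5, so f = (1/2)^(10/4) ≈ 0.176777.
Cmin,ss = (D/Vd)·f/(1−f), so D = Cmin,ss·Vd·(1−f)/f.
D = 19 × 195 × (1−f)/f ≈ 19 × 195 × 4.65684 ≈ 17253.59 mg.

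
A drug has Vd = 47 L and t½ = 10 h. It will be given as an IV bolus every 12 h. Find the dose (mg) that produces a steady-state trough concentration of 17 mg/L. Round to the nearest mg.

τ/t½ = 12/10 ≈ 1.2, so f = (1/2)^(12/10) ≈ 0.435275.
Cmin,ss = (D/Vd)·f/(1−f), so D = Cmin,ss·Vd·(1−f)/f.
D = 17 × 47 × (1−f)/f ≈ 17 × 47 × 1.29740 ≈ 1036.62 mg.

1037 mg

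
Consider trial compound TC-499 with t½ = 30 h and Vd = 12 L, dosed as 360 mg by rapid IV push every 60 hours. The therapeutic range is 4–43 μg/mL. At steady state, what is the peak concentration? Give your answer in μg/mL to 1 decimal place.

40.0 μg/mL

τ = 60 h = 2 half-lives, so f = (1/2)^2 = 0.25.
At steady state, R = 1/(1 − 0.25) = 4/3.
Single-dose peak C₀ = D/Vd = 360/12 = 30 μg/mL.
Steady-state peak Cmax,ss = C₀·R = 30 × 4/3 ≈ 40.000 μg/mL.
Peak 40.0 μg/mL vs MTC 43 μg/mL: below toxic threshold.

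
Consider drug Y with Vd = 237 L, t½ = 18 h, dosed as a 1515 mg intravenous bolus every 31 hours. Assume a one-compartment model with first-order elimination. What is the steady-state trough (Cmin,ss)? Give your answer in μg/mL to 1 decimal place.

2.8 μg/mL

Over one 31-h interval, 31/18 ≈ 1.7222 half-lives elapse, leaving f ≈ 0.3031 of each dose.
Each bolus raises the concentration by D/Vd = 1515/237 ≈ 6.392 μg/mL.
Steady-state trough Cmin,ss = C₀·f/(1−f) ≈ 6.392 × 0.3031/0.6969 ≈ 2.780 μg/mL.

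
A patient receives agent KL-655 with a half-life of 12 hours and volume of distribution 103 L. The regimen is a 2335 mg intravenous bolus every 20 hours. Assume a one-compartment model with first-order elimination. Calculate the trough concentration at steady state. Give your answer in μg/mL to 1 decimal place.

Over one 20-h interval, 20/12 ≈ 1.6667 half-lives elapse, leaving f ≈ 0.3150 of each dose.
At steady state, accumulation factor R = 1/(1 − e^(−kτ)) ≈ 1.4599.
Each bolus raises the concentration by D/Vd = 2335/103 ≈ 22.670 μg/mL.
Cmax,ss = C₀/(1 − f) ≈ 22.670/0.6850 ≈ 33.095 μg/mL.
One interval later, Cmin,ss = Cmax,ss·e^(−kτ) ≈ 33.095 × 0.3150 ≈ 10.425 μg/mL.

10.4 μg/mL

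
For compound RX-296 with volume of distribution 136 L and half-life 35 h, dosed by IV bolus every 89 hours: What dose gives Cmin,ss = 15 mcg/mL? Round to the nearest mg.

τ/t½ = 89/35 ≈ 2.5429, so f = (1/2)^(89/35) ≈ 0.171603.
Cmin,ss = (D/Vd)·f/(1−f), so D = Cmin,ss·Vd·(1−f)/f.
D = 15 × 136 × (1−f)/f ≈ 15 × 136 × 4.82740 ≈ 9847.90 mg.

9848 mg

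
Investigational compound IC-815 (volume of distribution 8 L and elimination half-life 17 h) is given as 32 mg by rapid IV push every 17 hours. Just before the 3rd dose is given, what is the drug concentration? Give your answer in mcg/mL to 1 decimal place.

f = (1/2)^(τ/t½) = (1/2)^(17/17) ≈ 0.5000.
C₀ = D/Vd = 32/8 ≈ 4.000 mcg/mL.
Before the 3rd dose, 2 doses have been given. Superposition: Cmin = C₀·(f + f²).
≈ 4.000 × (0.5000 + 0.2500) ≈ 4.000 × 0.7500 ≈ 3.000 mcg/mL.

3.0 mcg/mL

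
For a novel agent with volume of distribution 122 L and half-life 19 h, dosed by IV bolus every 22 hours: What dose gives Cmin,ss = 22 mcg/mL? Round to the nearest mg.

3305 mg

τ/t½ = 22/19 ≈ 1.1579, so f = (1/2)^(22/19) ≈ 0.448166.
Cmin,ss = (D/Vd)·f/(1−f), so D = Cmin,ss·Vd·(1−f)/f.
D = 22 × 122 × (1−f)/f ≈ 22 × 122 × 1.23132 ≈ 3304.86 mg.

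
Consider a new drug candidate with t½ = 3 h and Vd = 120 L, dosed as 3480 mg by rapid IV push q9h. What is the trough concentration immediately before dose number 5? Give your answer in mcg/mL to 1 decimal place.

f = (1/2)^(τ/t½) = (1/2)^(9/3) ≈ 0.1250.
C₀ = D/Vd = 3480/120 ≈ 29.000 mcg/mL.
Before the 5th dose, 4 doses have been given. Superposition: Cmin = C₀·(f + f² + … + f^4).
≈ 29.000 × (0.1250 + 0.0156 + 0.0020 + 0.0002) ≈ 29.000 × 0.1428 ≈ 4.141 mcg/mL.

4.1 mcg/mL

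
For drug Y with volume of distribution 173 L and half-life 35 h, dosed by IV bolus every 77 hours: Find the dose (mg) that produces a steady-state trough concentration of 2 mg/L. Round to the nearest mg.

τ/t½ = 77/35 ≈ 2.2, so f = (1/2)^(77/35) ≈ 0.217638.
Cmin,ss = (D/Vd)·f/(1−f), so D = Cmin,ss·Vd·(1−f)/f.
D = 2 × 173 × (1−f)/f ≈ 2 × 173 × 3.59479 ≈ 1243.80 mg.

1244 mg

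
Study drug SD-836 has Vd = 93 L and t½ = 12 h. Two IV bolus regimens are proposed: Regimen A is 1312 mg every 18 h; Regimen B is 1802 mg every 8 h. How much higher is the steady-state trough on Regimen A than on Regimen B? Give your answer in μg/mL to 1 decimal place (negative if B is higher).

Regimen A: f = (1/2)^(18/12) ≈ 0.3536; Cmin,ss = (1312/93)·f/(1−f) ≈ 7.717 μg/mL.
Regimen B: f = (1/2)^(8/12) ≈ 0.6300; Cmin,ss = (1802/93)·f/(1−f) ≈ 32.992 μg/mL.
Difference ≈ 7.717 − 32.992 ≈ -25.275 μg/mL.

-25.3 μg/mL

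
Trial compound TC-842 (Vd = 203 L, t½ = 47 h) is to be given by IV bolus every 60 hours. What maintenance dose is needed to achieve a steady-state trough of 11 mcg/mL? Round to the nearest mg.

τ/t½ = 60/47 ≈ 1.2766, so f = (1/2)^(60/47) ≈ 0.412768.
Cmin,ss = (D/Vd)·f/(1−f), so D = Cmin,ss·Vd·(1−f)/f.
D = 11 × 203 × (1−f)/f ≈ 11 × 203 × 1.42267 ≈ 3176.82 mg.

3177 mg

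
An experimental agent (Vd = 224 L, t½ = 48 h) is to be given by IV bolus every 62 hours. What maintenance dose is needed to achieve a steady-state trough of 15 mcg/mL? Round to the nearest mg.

τ/t½ = 62/48 ≈ 1.2917, so f = (1/2)^(62/48) ≈ 0.408479.
Cmin,ss = (D/Vd)·f/(1−f), so D = Cmin,ss·Vd·(1−f)/f.
D = 15 × 224 × (1−f)/f ≈ 15 × 224 × 1.44811 ≈ 4865.65 mg.

4866 mg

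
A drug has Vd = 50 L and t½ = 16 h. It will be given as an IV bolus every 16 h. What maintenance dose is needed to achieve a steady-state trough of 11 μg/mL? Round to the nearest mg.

550 mg

τ/t½ = 16/16 ≈ 1, so f = (1/2)^(16/16) ≈ 0.500000.
Cmin,ss = (D/Vd)·f/(1−f), so D = Cmin,ss·Vd·(1−f)/f.
D = 11 × 50 × (1−f)/f ≈ 11 × 50 × 1.00000 ≈ 550.00 mg.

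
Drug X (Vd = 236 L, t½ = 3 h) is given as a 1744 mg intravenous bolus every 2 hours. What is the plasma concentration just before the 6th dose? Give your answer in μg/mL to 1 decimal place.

f = (1/2)^(τ/t½) = (1/2)^(2/3) ≈ 0.6300.
C₀ = D/Vd = 1744/236 ≈ 7.390 μg/mL.
Before the 6th dose, 5 doses have been given. Superposition: Cmin = C₀·(f + f² + … + f^5).
≈ 7.390 × (0.6300 + 0.3969 + 0.2500 + 0.1575 + 0.0992) ≈ 7.390 × 1.5336 ≈ 11.333 μg/mL.

11.3 μg/mL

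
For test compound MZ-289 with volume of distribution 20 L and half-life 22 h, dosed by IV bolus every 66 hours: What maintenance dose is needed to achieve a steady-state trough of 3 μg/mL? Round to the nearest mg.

τ/t½ = 66/22 ≈ 3, so f = (1/2)^(66/22) ≈ 0.125000.
Cmin,ss = (D/Vd)·f/(1−f), so D = Cmin,ss·Vd·(1−f)/f.
D = 3 × 20 × (1−f)/f ≈ 3 × 20 × 7.00000 ≈ 420.00 mg.

420 mg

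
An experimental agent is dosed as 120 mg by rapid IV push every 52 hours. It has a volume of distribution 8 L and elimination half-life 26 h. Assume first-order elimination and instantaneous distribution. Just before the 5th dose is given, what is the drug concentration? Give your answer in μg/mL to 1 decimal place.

5.0 μg/mL

f = (1/2)^(τ/t½) = (1/2)^(52/26) ≈ 0.2500.
C₀ = D/Vd = 120/8 ≈ 15.000 μg/mL.
Before the 5th dose, 4 doses have been given. Superposition: Cmin = C₀·(f + f² + … + f^4).
≈ 15.000 × (0.2500 + 0.0625 + 0.0156 + 0.0039) ≈ 15.000 × 0.3320 ≈ 4.980 μg/mL.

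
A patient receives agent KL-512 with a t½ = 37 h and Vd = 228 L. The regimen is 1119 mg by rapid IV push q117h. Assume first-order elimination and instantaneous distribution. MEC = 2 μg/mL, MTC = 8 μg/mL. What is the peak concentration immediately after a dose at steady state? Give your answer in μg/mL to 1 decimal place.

τ/t½ = 117/37 ≈ 3.1622, so fraction remaining f = (1/2)^(117/37) ≈ 0.1117.
At steady state, accumulation factor R = 1/(1 − e^(−kτ)) ≈ 1.1257.
Each bolus raises the concentration by D/Vd = 1119/228 ≈ 4.908 μg/mL.
Steady-state peak Cmax,ss = C₀·R ≈ 4.908 × 1.1257 ≈ 5.525 μg/mL.
Peak 5.5 μg/mL vs MTC 8 μg/mL: below toxic threshold.

5.5 μg/mL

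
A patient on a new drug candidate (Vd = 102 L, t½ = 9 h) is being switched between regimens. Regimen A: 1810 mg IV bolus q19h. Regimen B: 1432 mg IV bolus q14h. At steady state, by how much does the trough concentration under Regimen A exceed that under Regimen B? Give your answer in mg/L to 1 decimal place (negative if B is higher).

-1.9 mg/L

Regimen A: f = (1/2)^(19/9) ≈ 0.2315; Cmin,ss = (1810/102)·f/(1−f) ≈ 5.345 mg/L.
Regimen B: f = (1/2)^(14/9) ≈ 0.3402; Cmin,ss = (1432/102)·f/(1−f) ≈ 7.239 mg/L.
Difference ≈ 5.345 − 7.239 ≈ -1.894 mg/L.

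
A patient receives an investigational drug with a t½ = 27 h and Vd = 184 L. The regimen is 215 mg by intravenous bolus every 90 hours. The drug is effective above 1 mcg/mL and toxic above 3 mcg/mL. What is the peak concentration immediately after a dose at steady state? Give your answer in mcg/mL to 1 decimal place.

k = ln2/t½ = ln2/27 ≈ 0.025672 h⁻¹; fraction remaining f = e^(−kτ) = e^(−0.025672×90) ≈ 0.0992.
At steady state, accumulation factor R = 1/(1 − e^(−kτ)) ≈ 1.1101.
Each bolus raises the concentration by D/Vd = 215/184 ≈ 1.168 mcg/mL.
Steady-state peak Cmax,ss = C₀·R ≈ 1.168 × 1.1101 ≈ 1.297 mcg/mL.
Peak 1.3 mcg/mL vs MTC 3 mcg/mL: below toxic threshold.

1.3 mcg/mL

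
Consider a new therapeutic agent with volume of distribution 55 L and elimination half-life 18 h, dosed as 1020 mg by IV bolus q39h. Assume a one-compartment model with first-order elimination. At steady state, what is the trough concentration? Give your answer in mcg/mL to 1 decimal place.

τ/t½ = 39/18 ≈ 2.1667, so fraction remaining f = (1/2)^(39/18) ≈ 0.2227.
Single-dose peak C₀ = D/Vd = 1020/55 ≈ 18.545 mcg/mL.
Steady-state trough Cmin,ss = C₀·f/(1−f) ≈ 18.545 × 0.2227/0.7773 ≈ 5.313 mcg/mL.

5.3 mcg/mL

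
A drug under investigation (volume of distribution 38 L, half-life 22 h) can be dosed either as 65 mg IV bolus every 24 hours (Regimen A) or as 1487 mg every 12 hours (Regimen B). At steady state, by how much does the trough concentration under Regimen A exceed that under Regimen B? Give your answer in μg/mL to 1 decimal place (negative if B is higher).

Regimen A: f = (1/2)^(24/22) ≈ 0.4695; Cmin,ss = (65/38)·f/(1−f) ≈ 1.514 μg/mL.
Regimen B: f = (1/2)^(12/22) ≈ 0.6852; Cmin,ss = (1487/38)·f/(1−f) ≈ 85.175 μg/mL.
Difference ≈ 1.514 − 85.175 ≈ -83.661 μg/mL.

-83.7 μg/mL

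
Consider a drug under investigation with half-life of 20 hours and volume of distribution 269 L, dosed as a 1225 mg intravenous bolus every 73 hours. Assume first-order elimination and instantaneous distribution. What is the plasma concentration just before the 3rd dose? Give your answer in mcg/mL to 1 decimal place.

0.4 mcg/mL

f = (1/2)^(τ/t½) = (1/2)^(73/20) ≈ 0.0797.
C₀ = D/Vd = 1225/269 ≈ 4.554 mcg/mL.
Before the 3rd dose, 2 doses have been given. Superposition: Cmin = C₀·(f + f²).
≈ 4.554 × (0.0797 + 0.0064) ≈ 4.554 × 0.0861 ≈ 0.392 mcg/mL.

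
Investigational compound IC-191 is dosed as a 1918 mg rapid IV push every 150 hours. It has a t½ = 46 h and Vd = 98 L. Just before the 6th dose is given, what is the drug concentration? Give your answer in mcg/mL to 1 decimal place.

f = (1/2)^(τ/t½) = (1/2)^(150/46) ≈ 0.1043.
C₀ = D/Vd = 1918/98 ≈ 19.571 mcg/mL.
Before the 6th dose, 5 doses have been given. Superposition: Cmin = C₀·(f + f² + … + f^5).
≈ 19.571 × (0.1043 + 0.0109 + 0.0011 + 0.0001 + 0.0000) ≈ 19.571 × 0.1164 ≈ 2.278 mcg/mL.

2.3 mcg/mL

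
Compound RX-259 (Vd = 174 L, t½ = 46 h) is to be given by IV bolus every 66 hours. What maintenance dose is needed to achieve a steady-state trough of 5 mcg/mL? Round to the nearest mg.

1482 mg

τ/t½ = 66/46 ≈ 1.4348, so f = (1/2)^(66/46) ≈ 0.369903.
Cmin,ss = (D/Vd)·f/(1−f), so D = Cmin,ss·Vd·(1−f)/f.
D = 5 × 174 × (1−f)/f ≈ 5 × 174 × 1.70341 ≈ 1481.97 mg.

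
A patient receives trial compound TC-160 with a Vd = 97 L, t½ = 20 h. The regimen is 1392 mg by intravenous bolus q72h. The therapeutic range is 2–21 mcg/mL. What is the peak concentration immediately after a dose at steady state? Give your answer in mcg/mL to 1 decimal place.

15.6 mcg/mL

k = ln2/t½ = ln2/20 ≈ 0.034657 h⁻¹; fraction remaining f = e^(−kτ) = e^(−0.034657×72) ≈ 0.0825.
At steady state, accumulation factor R = 1/(1 − e^(−kτ)) ≈ 1.0899.
Each bolus raises the concentration by D/Vd = 1392/97 ≈ 14.351 mcg/mL.
Steady-state peak Cmax,ss = C₀·R ≈ 14.351 × 1.0899 ≈ 15.641 mcg/mL.
Peak 15.6 mcg/mL vs MTC 21 mcg/mL: below toxic threshold.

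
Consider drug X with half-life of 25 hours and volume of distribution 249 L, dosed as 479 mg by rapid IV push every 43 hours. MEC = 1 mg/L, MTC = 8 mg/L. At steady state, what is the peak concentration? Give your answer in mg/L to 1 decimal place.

2.8 mg/L

Over one 43-h interval, 43/25 ≈ 1.72 half-lives elapse, leaving f ≈ 0.3035 of each dose.
Accumulation ratio R = 1/(1 − f) ≈ 1/0.6965 ≈ 1.4358.
Each bolus raises the concentration by D/Vd = 479/249 ≈ 1.924 mg/L.
Steady-state peak Cmax,ss = C₀·R ≈ 1.924 × 1.4358 ≈ 2.762 mg/L.
Peak 2.8 mg/L vs MTC 8 mg/L: below toxic threshold.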